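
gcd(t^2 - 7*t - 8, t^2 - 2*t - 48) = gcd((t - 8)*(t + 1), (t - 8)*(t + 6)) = t - 8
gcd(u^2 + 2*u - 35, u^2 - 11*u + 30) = u - 5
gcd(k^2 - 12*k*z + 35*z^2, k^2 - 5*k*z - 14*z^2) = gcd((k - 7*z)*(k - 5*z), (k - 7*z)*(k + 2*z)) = -k + 7*z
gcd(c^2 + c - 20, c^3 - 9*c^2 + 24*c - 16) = c - 4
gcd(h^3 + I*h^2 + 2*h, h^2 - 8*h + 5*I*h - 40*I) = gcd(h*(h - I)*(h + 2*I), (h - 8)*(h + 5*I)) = 1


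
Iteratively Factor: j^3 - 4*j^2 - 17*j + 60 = (j - 5)*(j^2 + j - 12) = (j - 5)*(j + 4)*(j - 3)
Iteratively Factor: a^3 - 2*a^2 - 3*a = (a + 1)*(a^2 - 3*a) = a*(a + 1)*(a - 3)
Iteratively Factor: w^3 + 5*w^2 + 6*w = (w + 3)*(w^2 + 2*w) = (w + 2)*(w + 3)*(w)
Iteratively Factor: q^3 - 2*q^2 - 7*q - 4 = (q - 4)*(q^2 + 2*q + 1) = (q - 4)*(q + 1)*(q + 1)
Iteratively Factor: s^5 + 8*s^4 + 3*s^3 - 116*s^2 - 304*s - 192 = (s - 4)*(s^4 + 12*s^3 + 51*s^2 + 88*s + 48) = (s - 4)*(s + 4)*(s^3 + 8*s^2 + 19*s + 12) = (s - 4)*(s + 1)*(s + 4)*(s^2 + 7*s + 12) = (s - 4)*(s + 1)*(s + 4)^2*(s + 3)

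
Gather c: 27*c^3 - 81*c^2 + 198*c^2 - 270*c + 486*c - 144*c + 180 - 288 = 27*c^3 + 117*c^2 + 72*c - 108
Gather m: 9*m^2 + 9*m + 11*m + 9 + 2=9*m^2 + 20*m + 11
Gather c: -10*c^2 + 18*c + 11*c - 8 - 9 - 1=-10*c^2 + 29*c - 18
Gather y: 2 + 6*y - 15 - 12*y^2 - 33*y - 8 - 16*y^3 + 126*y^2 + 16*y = -16*y^3 + 114*y^2 - 11*y - 21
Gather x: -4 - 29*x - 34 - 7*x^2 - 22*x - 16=-7*x^2 - 51*x - 54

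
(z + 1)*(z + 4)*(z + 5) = z^3 + 10*z^2 + 29*z + 20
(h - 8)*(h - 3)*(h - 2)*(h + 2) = h^4 - 11*h^3 + 20*h^2 + 44*h - 96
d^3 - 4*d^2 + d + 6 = (d - 3)*(d - 2)*(d + 1)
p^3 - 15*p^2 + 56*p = p*(p - 8)*(p - 7)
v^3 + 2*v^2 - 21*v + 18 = (v - 3)*(v - 1)*(v + 6)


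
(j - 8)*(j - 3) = j^2 - 11*j + 24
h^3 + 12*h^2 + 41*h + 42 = (h + 2)*(h + 3)*(h + 7)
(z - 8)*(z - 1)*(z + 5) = z^3 - 4*z^2 - 37*z + 40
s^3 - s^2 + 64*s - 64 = (s - 1)*(s - 8*I)*(s + 8*I)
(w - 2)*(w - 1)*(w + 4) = w^3 + w^2 - 10*w + 8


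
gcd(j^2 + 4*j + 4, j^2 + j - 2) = j + 2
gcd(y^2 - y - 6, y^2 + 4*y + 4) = y + 2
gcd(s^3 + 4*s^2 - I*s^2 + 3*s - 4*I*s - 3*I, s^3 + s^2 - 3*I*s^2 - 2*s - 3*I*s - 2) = s^2 + s*(1 - I) - I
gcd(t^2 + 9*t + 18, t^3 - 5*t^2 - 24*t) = t + 3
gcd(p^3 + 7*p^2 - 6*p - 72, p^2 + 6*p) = p + 6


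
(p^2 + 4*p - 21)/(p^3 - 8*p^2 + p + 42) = (p + 7)/(p^2 - 5*p - 14)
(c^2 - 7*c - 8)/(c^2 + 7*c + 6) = (c - 8)/(c + 6)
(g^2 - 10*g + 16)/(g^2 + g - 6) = (g - 8)/(g + 3)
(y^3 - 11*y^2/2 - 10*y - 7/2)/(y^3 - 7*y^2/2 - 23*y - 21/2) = (y + 1)/(y + 3)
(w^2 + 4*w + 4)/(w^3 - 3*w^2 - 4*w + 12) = (w + 2)/(w^2 - 5*w + 6)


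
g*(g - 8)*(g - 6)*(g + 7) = g^4 - 7*g^3 - 50*g^2 + 336*g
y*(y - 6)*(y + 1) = y^3 - 5*y^2 - 6*y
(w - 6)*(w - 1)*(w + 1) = w^3 - 6*w^2 - w + 6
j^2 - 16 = (j - 4)*(j + 4)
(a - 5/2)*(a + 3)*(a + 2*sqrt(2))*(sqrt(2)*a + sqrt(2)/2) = sqrt(2)*a^4 + sqrt(2)*a^3 + 4*a^3 - 29*sqrt(2)*a^2/4 + 4*a^2 - 29*a - 15*sqrt(2)*a/4 - 15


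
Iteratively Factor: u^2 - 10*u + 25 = (u - 5)*(u - 5)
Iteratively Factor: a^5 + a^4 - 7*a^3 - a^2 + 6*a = (a)*(a^4 + a^3 - 7*a^2 - a + 6) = a*(a - 1)*(a^3 + 2*a^2 - 5*a - 6) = a*(a - 1)*(a + 3)*(a^2 - a - 2) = a*(a - 2)*(a - 1)*(a + 3)*(a + 1)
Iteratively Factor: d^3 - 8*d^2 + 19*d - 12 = (d - 1)*(d^2 - 7*d + 12) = (d - 3)*(d - 1)*(d - 4)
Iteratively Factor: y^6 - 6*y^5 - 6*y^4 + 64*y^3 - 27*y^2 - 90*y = (y + 3)*(y^5 - 9*y^4 + 21*y^3 + y^2 - 30*y) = (y + 1)*(y + 3)*(y^4 - 10*y^3 + 31*y^2 - 30*y) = (y - 3)*(y + 1)*(y + 3)*(y^3 - 7*y^2 + 10*y) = y*(y - 3)*(y + 1)*(y + 3)*(y^2 - 7*y + 10) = y*(y - 5)*(y - 3)*(y + 1)*(y + 3)*(y - 2)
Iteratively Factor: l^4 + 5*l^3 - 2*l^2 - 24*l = (l + 4)*(l^3 + l^2 - 6*l) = (l - 2)*(l + 4)*(l^2 + 3*l) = l*(l - 2)*(l + 4)*(l + 3)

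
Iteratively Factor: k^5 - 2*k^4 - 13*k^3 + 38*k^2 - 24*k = (k)*(k^4 - 2*k^3 - 13*k^2 + 38*k - 24) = k*(k - 2)*(k^3 - 13*k + 12) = k*(k - 2)*(k + 4)*(k^2 - 4*k + 3) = k*(k - 2)*(k - 1)*(k + 4)*(k - 3)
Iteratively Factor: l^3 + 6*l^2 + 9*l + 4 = (l + 1)*(l^2 + 5*l + 4) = (l + 1)^2*(l + 4)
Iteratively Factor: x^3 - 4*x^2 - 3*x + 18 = (x - 3)*(x^2 - x - 6) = (x - 3)*(x + 2)*(x - 3)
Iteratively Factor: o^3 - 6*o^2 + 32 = (o - 4)*(o^2 - 2*o - 8) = (o - 4)^2*(o + 2)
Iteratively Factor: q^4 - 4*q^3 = (q - 4)*(q^3) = q*(q - 4)*(q^2) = q^2*(q - 4)*(q)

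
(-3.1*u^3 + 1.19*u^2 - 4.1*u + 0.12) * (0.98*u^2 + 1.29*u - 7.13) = -3.038*u^5 - 2.8328*u^4 + 19.6201*u^3 - 13.6561*u^2 + 29.3878*u - 0.8556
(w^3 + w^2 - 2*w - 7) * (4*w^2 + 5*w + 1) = 4*w^5 + 9*w^4 - 2*w^3 - 37*w^2 - 37*w - 7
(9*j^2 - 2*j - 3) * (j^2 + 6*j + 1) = 9*j^4 + 52*j^3 - 6*j^2 - 20*j - 3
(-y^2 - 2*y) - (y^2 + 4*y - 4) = -2*y^2 - 6*y + 4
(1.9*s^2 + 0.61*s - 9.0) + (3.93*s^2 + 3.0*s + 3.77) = 5.83*s^2 + 3.61*s - 5.23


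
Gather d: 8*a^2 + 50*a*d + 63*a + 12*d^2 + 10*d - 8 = 8*a^2 + 63*a + 12*d^2 + d*(50*a + 10) - 8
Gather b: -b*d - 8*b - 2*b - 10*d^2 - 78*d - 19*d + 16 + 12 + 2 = b*(-d - 10) - 10*d^2 - 97*d + 30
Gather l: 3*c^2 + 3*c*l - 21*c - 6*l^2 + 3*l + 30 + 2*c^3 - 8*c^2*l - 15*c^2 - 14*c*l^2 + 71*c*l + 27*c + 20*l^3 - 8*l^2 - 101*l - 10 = 2*c^3 - 12*c^2 + 6*c + 20*l^3 + l^2*(-14*c - 14) + l*(-8*c^2 + 74*c - 98) + 20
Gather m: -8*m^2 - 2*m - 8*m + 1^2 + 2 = -8*m^2 - 10*m + 3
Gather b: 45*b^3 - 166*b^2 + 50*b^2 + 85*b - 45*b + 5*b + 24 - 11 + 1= 45*b^3 - 116*b^2 + 45*b + 14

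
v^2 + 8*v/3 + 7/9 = (v + 1/3)*(v + 7/3)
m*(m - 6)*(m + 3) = m^3 - 3*m^2 - 18*m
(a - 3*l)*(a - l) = a^2 - 4*a*l + 3*l^2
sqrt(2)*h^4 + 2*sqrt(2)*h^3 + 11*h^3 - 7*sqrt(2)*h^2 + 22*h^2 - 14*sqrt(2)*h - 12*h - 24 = (h + 2)*(h - sqrt(2))*(h + 6*sqrt(2))*(sqrt(2)*h + 1)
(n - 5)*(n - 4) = n^2 - 9*n + 20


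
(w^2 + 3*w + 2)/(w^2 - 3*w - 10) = (w + 1)/(w - 5)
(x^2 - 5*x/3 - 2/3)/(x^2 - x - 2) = (x + 1/3)/(x + 1)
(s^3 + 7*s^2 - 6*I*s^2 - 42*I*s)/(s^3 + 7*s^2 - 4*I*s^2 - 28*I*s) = (s - 6*I)/(s - 4*I)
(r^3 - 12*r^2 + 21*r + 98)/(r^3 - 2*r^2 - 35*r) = (r^2 - 5*r - 14)/(r*(r + 5))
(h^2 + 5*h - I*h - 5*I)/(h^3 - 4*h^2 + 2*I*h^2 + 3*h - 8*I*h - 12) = (h + 5)/(h^2 + h*(-4 + 3*I) - 12*I)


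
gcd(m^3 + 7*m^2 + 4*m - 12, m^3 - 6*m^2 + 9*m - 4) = m - 1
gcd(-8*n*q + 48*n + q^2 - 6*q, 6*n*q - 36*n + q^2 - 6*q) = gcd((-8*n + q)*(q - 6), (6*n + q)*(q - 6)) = q - 6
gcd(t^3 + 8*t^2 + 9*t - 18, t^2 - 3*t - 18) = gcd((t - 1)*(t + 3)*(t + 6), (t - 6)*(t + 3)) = t + 3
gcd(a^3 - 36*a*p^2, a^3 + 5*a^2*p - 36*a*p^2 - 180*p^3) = -a^2 + 36*p^2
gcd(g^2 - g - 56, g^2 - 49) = g + 7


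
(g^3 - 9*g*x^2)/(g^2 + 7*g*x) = (g^2 - 9*x^2)/(g + 7*x)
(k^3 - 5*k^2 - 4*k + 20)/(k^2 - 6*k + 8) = (k^2 - 3*k - 10)/(k - 4)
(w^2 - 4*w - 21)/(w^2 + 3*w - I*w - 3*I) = (w - 7)/(w - I)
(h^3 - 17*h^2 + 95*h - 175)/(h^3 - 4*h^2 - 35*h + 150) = (h - 7)/(h + 6)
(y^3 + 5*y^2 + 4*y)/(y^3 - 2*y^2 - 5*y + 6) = y*(y^2 + 5*y + 4)/(y^3 - 2*y^2 - 5*y + 6)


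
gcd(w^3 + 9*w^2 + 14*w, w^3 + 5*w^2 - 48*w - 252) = 1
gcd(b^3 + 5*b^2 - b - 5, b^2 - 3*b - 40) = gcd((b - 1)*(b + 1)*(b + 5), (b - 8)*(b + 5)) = b + 5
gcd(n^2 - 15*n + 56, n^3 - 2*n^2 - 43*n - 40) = n - 8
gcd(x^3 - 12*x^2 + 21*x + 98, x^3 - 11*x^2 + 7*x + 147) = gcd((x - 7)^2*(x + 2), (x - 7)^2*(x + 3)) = x^2 - 14*x + 49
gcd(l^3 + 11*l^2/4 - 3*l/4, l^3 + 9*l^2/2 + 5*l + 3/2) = l + 3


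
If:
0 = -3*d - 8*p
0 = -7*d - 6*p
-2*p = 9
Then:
No Solution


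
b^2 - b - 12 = (b - 4)*(b + 3)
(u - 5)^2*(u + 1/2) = u^3 - 19*u^2/2 + 20*u + 25/2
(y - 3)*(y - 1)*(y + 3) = y^3 - y^2 - 9*y + 9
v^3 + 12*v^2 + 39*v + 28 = (v + 1)*(v + 4)*(v + 7)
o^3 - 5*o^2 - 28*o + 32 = (o - 8)*(o - 1)*(o + 4)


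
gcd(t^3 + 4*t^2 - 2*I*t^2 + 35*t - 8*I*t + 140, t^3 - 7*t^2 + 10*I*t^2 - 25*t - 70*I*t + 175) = t + 5*I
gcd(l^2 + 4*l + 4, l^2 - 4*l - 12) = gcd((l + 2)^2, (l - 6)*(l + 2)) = l + 2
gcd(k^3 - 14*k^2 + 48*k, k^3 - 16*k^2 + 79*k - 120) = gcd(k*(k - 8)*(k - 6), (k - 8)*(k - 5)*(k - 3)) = k - 8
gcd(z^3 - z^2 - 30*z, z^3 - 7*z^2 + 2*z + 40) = 1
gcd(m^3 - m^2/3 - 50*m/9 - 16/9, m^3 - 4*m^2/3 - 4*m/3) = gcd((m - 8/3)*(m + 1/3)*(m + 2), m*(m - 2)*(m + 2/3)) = 1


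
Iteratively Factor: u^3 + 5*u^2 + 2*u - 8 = (u + 4)*(u^2 + u - 2) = (u + 2)*(u + 4)*(u - 1)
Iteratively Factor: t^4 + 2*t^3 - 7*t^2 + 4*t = (t)*(t^3 + 2*t^2 - 7*t + 4) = t*(t - 1)*(t^2 + 3*t - 4) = t*(t - 1)*(t + 4)*(t - 1)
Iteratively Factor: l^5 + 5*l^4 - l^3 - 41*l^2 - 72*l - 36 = (l - 3)*(l^4 + 8*l^3 + 23*l^2 + 28*l + 12) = (l - 3)*(l + 2)*(l^3 + 6*l^2 + 11*l + 6) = (l - 3)*(l + 2)*(l + 3)*(l^2 + 3*l + 2) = (l - 3)*(l + 1)*(l + 2)*(l + 3)*(l + 2)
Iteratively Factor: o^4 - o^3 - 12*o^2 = (o)*(o^3 - o^2 - 12*o) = o*(o - 4)*(o^2 + 3*o) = o*(o - 4)*(o + 3)*(o)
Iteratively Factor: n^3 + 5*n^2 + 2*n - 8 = (n - 1)*(n^2 + 6*n + 8) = (n - 1)*(n + 2)*(n + 4)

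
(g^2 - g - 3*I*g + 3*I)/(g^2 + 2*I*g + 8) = (g^2 - g - 3*I*g + 3*I)/(g^2 + 2*I*g + 8)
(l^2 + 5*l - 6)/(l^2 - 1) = (l + 6)/(l + 1)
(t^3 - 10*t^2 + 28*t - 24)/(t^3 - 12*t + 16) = (t - 6)/(t + 4)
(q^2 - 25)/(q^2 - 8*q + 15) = (q + 5)/(q - 3)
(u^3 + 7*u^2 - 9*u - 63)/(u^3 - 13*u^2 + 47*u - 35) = (u^3 + 7*u^2 - 9*u - 63)/(u^3 - 13*u^2 + 47*u - 35)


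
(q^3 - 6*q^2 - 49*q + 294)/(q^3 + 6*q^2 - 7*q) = (q^2 - 13*q + 42)/(q*(q - 1))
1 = 1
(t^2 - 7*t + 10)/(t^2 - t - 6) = (-t^2 + 7*t - 10)/(-t^2 + t + 6)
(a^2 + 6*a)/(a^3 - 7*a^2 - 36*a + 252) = a/(a^2 - 13*a + 42)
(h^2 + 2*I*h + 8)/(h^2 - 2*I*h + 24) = (h - 2*I)/(h - 6*I)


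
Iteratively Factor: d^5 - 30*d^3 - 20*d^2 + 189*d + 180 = (d - 5)*(d^4 + 5*d^3 - 5*d^2 - 45*d - 36) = (d - 5)*(d - 3)*(d^3 + 8*d^2 + 19*d + 12) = (d - 5)*(d - 3)*(d + 3)*(d^2 + 5*d + 4) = (d - 5)*(d - 3)*(d + 1)*(d + 3)*(d + 4)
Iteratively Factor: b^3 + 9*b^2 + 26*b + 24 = (b + 2)*(b^2 + 7*b + 12) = (b + 2)*(b + 3)*(b + 4)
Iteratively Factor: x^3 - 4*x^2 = (x)*(x^2 - 4*x) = x*(x - 4)*(x)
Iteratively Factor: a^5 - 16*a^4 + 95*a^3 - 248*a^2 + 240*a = (a)*(a^4 - 16*a^3 + 95*a^2 - 248*a + 240) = a*(a - 4)*(a^3 - 12*a^2 + 47*a - 60) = a*(a - 5)*(a - 4)*(a^2 - 7*a + 12) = a*(a - 5)*(a - 4)^2*(a - 3)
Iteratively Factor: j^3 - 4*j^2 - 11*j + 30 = (j - 5)*(j^2 + j - 6) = (j - 5)*(j - 2)*(j + 3)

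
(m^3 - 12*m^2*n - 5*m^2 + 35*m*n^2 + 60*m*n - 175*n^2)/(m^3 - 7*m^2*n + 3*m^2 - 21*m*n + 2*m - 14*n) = (m^2 - 5*m*n - 5*m + 25*n)/(m^2 + 3*m + 2)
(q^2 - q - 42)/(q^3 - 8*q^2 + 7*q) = (q + 6)/(q*(q - 1))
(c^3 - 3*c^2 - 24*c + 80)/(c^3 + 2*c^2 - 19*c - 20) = (c - 4)/(c + 1)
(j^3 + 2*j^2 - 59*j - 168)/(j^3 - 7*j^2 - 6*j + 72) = (j^2 - j - 56)/(j^2 - 10*j + 24)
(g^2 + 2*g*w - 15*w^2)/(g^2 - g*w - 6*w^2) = (g + 5*w)/(g + 2*w)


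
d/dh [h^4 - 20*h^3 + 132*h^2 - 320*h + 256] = 4*h^3 - 60*h^2 + 264*h - 320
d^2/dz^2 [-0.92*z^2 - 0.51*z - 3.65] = -1.84000000000000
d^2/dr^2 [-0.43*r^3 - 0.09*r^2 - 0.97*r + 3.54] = -2.58*r - 0.18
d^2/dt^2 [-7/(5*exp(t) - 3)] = (-175*exp(t) - 105)*exp(t)/(5*exp(t) - 3)^3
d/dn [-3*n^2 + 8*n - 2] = 8 - 6*n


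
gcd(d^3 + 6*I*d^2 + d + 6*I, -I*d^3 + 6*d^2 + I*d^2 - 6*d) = d + 6*I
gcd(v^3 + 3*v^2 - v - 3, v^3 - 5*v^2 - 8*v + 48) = v + 3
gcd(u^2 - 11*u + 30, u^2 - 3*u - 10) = u - 5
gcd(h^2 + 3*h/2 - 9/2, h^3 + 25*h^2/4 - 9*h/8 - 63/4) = h - 3/2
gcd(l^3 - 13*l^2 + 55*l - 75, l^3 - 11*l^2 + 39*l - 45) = l^2 - 8*l + 15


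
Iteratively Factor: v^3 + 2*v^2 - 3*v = (v - 1)*(v^2 + 3*v) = v*(v - 1)*(v + 3)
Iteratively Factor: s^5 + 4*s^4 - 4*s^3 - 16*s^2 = (s + 2)*(s^4 + 2*s^3 - 8*s^2) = s*(s + 2)*(s^3 + 2*s^2 - 8*s) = s*(s - 2)*(s + 2)*(s^2 + 4*s) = s^2*(s - 2)*(s + 2)*(s + 4)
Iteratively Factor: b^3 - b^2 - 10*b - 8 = (b + 2)*(b^2 - 3*b - 4) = (b - 4)*(b + 2)*(b + 1)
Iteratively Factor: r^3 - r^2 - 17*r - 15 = (r + 3)*(r^2 - 4*r - 5) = (r - 5)*(r + 3)*(r + 1)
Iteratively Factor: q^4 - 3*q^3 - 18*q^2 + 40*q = (q - 5)*(q^3 + 2*q^2 - 8*q) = q*(q - 5)*(q^2 + 2*q - 8) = q*(q - 5)*(q + 4)*(q - 2)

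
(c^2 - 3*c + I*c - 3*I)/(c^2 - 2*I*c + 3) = (c - 3)/(c - 3*I)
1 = 1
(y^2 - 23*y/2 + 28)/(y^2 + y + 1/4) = 2*(2*y^2 - 23*y + 56)/(4*y^2 + 4*y + 1)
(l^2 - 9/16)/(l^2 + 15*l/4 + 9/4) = (l - 3/4)/(l + 3)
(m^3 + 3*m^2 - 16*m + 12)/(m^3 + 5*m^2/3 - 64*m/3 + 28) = 3*(m - 1)/(3*m - 7)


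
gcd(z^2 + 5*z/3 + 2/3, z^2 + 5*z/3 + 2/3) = z^2 + 5*z/3 + 2/3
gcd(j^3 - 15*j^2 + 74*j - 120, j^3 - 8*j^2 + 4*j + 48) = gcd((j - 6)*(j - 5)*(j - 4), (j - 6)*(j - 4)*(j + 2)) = j^2 - 10*j + 24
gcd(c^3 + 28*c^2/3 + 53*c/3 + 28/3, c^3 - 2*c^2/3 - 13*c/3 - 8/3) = c + 1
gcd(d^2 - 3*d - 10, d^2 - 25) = d - 5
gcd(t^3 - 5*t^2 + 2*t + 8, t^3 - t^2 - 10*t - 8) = t^2 - 3*t - 4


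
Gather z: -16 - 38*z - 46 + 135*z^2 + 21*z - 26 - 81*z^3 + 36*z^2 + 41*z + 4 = -81*z^3 + 171*z^2 + 24*z - 84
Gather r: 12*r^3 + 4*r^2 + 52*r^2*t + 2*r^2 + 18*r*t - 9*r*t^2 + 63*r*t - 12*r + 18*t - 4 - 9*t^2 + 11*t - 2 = 12*r^3 + r^2*(52*t + 6) + r*(-9*t^2 + 81*t - 12) - 9*t^2 + 29*t - 6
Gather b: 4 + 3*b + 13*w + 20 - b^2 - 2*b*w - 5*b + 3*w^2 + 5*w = -b^2 + b*(-2*w - 2) + 3*w^2 + 18*w + 24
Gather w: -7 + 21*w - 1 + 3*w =24*w - 8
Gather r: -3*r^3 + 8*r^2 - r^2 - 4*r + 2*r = -3*r^3 + 7*r^2 - 2*r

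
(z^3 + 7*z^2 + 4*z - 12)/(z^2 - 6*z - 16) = (z^2 + 5*z - 6)/(z - 8)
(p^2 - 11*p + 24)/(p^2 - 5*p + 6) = (p - 8)/(p - 2)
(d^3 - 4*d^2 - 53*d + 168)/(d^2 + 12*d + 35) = (d^2 - 11*d + 24)/(d + 5)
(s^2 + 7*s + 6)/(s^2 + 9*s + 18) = (s + 1)/(s + 3)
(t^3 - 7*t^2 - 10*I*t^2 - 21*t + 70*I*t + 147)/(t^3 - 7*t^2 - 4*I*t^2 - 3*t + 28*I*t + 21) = (t - 7*I)/(t - I)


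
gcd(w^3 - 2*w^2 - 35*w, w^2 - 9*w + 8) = 1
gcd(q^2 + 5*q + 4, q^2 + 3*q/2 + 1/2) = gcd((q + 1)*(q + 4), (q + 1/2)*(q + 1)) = q + 1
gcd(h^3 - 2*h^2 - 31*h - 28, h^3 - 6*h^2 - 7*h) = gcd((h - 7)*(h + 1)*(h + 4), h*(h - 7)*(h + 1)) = h^2 - 6*h - 7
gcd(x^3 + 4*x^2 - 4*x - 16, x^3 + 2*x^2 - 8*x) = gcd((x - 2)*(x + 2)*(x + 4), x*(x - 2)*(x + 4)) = x^2 + 2*x - 8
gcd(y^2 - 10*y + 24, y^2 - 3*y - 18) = y - 6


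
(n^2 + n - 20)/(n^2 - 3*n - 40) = (n - 4)/(n - 8)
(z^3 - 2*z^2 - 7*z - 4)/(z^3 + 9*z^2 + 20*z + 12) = (z^2 - 3*z - 4)/(z^2 + 8*z + 12)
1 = 1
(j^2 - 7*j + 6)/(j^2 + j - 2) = (j - 6)/(j + 2)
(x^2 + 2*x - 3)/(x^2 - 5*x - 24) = (x - 1)/(x - 8)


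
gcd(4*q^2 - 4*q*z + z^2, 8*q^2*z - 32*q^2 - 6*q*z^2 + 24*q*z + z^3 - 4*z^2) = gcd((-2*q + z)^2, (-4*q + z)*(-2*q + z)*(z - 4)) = -2*q + z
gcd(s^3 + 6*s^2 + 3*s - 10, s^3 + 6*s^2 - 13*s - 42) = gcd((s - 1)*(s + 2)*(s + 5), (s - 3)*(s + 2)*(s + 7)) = s + 2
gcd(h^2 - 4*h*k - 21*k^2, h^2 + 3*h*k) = h + 3*k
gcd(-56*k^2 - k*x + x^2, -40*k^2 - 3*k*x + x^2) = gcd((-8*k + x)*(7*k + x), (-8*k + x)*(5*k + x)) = -8*k + x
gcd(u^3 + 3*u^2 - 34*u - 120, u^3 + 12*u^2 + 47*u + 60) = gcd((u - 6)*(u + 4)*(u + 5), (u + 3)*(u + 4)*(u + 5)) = u^2 + 9*u + 20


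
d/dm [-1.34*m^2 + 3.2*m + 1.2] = 3.2 - 2.68*m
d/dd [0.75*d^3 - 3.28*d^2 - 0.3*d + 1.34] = 2.25*d^2 - 6.56*d - 0.3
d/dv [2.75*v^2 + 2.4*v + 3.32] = 5.5*v + 2.4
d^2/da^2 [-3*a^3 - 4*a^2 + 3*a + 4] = -18*a - 8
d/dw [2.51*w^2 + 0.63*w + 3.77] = 5.02*w + 0.63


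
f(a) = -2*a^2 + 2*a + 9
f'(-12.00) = 50.00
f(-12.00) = -303.00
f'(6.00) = -22.00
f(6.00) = -51.00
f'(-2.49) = 11.96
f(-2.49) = -8.38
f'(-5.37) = 23.48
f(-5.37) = -59.41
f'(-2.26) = 11.04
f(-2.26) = -5.74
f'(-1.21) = 6.84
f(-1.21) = 3.65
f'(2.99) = -9.96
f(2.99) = -2.90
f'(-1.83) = 9.32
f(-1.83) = -1.36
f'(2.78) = -9.12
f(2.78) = -0.90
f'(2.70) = -8.80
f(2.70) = -0.18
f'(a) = 2 - 4*a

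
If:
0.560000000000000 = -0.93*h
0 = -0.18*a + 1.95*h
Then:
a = -6.52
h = -0.60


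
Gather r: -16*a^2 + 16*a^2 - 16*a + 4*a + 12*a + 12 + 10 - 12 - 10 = 0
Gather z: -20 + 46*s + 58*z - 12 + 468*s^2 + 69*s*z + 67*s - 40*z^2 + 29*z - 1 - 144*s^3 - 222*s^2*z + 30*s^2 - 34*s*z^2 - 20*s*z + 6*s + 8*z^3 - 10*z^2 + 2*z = -144*s^3 + 498*s^2 + 119*s + 8*z^3 + z^2*(-34*s - 50) + z*(-222*s^2 + 49*s + 89) - 33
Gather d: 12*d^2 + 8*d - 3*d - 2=12*d^2 + 5*d - 2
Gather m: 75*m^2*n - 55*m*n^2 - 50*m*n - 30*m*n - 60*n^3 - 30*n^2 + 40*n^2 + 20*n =75*m^2*n + m*(-55*n^2 - 80*n) - 60*n^3 + 10*n^2 + 20*n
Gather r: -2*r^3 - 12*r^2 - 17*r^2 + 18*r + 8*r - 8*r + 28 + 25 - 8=-2*r^3 - 29*r^2 + 18*r + 45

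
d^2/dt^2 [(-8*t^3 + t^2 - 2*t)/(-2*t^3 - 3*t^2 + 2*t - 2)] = 4*(-26*t^6 + 60*t^5 - 84*t^4 + 16*t^3 - 63*t^2 + 30*t + 2)/(8*t^9 + 36*t^8 + 30*t^7 - 21*t^6 + 42*t^5 + 42*t^4 - 56*t^3 + 60*t^2 - 24*t + 8)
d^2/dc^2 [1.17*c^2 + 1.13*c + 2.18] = 2.34000000000000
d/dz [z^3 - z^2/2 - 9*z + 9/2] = 3*z^2 - z - 9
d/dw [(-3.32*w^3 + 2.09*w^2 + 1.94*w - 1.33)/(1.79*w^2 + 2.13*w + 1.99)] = (-5.9428*w^4 - 14.1432*w^3 - 18.8413*w^2 + 13.0796*w + 6.6935)/(3.2041*w^4 + 7.6254*w^3 + 11.6611*w^2 + 8.4774*w + 3.9601)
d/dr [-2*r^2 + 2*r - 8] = 2 - 4*r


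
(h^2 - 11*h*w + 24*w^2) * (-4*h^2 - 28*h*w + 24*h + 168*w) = -4*h^4 + 16*h^3*w + 24*h^3 + 212*h^2*w^2 - 96*h^2*w - 672*h*w^3 - 1272*h*w^2 + 4032*w^3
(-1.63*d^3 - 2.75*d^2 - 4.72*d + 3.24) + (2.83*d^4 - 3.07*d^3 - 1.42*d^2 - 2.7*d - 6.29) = 2.83*d^4 - 4.7*d^3 - 4.17*d^2 - 7.42*d - 3.05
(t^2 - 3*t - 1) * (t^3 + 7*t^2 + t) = t^5 + 4*t^4 - 21*t^3 - 10*t^2 - t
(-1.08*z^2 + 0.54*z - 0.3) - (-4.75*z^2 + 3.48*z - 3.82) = 3.67*z^2 - 2.94*z + 3.52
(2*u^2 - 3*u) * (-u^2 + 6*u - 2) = -2*u^4 + 15*u^3 - 22*u^2 + 6*u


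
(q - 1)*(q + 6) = q^2 + 5*q - 6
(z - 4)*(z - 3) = z^2 - 7*z + 12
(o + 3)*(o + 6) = o^2 + 9*o + 18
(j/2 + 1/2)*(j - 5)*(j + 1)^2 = j^4/2 - j^3 - 6*j^2 - 7*j - 5/2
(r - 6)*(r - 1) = r^2 - 7*r + 6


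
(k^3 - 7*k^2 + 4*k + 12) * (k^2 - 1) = k^5 - 7*k^4 + 3*k^3 + 19*k^2 - 4*k - 12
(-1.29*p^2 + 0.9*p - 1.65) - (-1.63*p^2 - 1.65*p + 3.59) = 0.34*p^2 + 2.55*p - 5.24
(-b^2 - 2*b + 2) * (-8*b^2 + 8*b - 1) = 8*b^4 + 8*b^3 - 31*b^2 + 18*b - 2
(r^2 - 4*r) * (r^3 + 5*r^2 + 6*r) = r^5 + r^4 - 14*r^3 - 24*r^2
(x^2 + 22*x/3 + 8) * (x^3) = x^5 + 22*x^4/3 + 8*x^3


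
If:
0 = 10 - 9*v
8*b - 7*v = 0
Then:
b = 35/36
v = 10/9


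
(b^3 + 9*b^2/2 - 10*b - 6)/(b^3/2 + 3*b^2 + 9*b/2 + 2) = (2*b^3 + 9*b^2 - 20*b - 12)/(b^3 + 6*b^2 + 9*b + 4)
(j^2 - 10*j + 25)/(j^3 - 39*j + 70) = (j - 5)/(j^2 + 5*j - 14)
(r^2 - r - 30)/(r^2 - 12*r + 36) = (r + 5)/(r - 6)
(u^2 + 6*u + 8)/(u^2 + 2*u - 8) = (u + 2)/(u - 2)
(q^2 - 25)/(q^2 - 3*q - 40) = (q - 5)/(q - 8)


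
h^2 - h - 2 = (h - 2)*(h + 1)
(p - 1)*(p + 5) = p^2 + 4*p - 5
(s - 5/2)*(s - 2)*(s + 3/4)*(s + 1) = s^4 - 11*s^3/4 - 17*s^2/8 + 43*s/8 + 15/4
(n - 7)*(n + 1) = n^2 - 6*n - 7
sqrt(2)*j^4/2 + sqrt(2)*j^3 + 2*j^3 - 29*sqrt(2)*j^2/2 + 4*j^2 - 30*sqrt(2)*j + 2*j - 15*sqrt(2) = (j + 1)*(j - 3*sqrt(2))*(j + 5*sqrt(2))*(sqrt(2)*j/2 + sqrt(2)/2)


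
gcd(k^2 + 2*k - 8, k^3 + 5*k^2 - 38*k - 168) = k + 4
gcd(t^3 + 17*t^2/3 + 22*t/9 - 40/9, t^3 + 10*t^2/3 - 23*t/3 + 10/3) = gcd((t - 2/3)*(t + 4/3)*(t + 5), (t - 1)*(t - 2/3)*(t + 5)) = t^2 + 13*t/3 - 10/3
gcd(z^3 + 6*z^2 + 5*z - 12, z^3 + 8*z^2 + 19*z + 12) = z^2 + 7*z + 12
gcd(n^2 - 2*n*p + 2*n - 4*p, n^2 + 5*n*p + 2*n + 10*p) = n + 2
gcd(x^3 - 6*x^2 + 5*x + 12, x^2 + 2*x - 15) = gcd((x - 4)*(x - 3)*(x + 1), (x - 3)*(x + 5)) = x - 3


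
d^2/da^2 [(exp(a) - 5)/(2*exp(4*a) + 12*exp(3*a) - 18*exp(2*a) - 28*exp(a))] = (9*exp(7*a) - 14*exp(6*a) - 564*exp(5*a) - 1116*exp(4*a) + 3317*exp(3*a) - 906*exp(2*a) - 1890*exp(a) - 980)*exp(-a)/(2*(exp(9*a) + 18*exp(8*a) + 81*exp(7*a) - 150*exp(6*a) - 1233*exp(5*a) + 702*exp(4*a) + 4395*exp(3*a) + 126*exp(2*a) - 5292*exp(a) - 2744))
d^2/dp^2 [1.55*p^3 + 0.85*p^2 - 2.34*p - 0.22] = 9.3*p + 1.7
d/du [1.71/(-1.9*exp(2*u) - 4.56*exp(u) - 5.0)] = (6.498*exp(u) + 7.7976)*exp(u)/(1.9*exp(2*u) + 4.56*exp(u) + 5.0)^2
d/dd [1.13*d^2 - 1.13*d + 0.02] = 2.26*d - 1.13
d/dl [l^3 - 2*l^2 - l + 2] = 3*l^2 - 4*l - 1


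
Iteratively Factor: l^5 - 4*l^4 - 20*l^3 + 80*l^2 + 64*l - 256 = (l - 4)*(l^4 - 20*l^2 + 64) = (l - 4)*(l + 4)*(l^3 - 4*l^2 - 4*l + 16) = (l - 4)*(l - 2)*(l + 4)*(l^2 - 2*l - 8) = (l - 4)*(l - 2)*(l + 2)*(l + 4)*(l - 4)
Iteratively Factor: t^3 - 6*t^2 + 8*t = (t - 2)*(t^2 - 4*t) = (t - 4)*(t - 2)*(t)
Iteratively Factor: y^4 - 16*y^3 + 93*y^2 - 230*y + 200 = (y - 2)*(y^3 - 14*y^2 + 65*y - 100) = (y - 5)*(y - 2)*(y^2 - 9*y + 20) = (y - 5)^2*(y - 2)*(y - 4)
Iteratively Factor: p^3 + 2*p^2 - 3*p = (p + 3)*(p^2 - p) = p*(p + 3)*(p - 1)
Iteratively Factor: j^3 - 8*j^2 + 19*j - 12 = (j - 3)*(j^2 - 5*j + 4) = (j - 3)*(j - 1)*(j - 4)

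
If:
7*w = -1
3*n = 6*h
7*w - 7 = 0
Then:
No Solution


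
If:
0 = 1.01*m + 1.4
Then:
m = -1.39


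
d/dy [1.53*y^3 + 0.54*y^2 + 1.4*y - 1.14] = 4.59*y^2 + 1.08*y + 1.4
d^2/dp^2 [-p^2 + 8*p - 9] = -2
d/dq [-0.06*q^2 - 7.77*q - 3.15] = -0.12*q - 7.77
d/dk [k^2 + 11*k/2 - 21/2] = 2*k + 11/2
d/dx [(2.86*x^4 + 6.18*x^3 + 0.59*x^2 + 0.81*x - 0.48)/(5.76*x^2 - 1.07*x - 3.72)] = (32.9472*x^5 + 26.4162*x^4 - 55.782*x^3 - 74.2657*x^2 + 1.14*x - 3.5268)/(33.1776*x^4 - 12.3264*x^3 - 41.7095*x^2 + 7.9608*x + 13.8384)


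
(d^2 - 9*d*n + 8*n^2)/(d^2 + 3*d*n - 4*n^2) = (d - 8*n)/(d + 4*n)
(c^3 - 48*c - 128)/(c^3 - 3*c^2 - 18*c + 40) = (c^2 - 4*c - 32)/(c^2 - 7*c + 10)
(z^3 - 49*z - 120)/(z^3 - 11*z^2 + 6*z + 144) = (z + 5)/(z - 6)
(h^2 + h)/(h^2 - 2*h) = (h + 1)/(h - 2)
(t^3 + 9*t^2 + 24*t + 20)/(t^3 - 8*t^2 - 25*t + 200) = (t^2 + 4*t + 4)/(t^2 - 13*t + 40)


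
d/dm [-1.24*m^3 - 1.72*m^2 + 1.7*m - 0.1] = -3.72*m^2 - 3.44*m + 1.7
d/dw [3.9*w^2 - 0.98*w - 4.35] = 7.8*w - 0.98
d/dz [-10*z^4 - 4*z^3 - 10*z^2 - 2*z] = -40*z^3 - 12*z^2 - 20*z - 2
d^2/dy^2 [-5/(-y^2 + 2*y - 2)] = 10*(-y^2 + 2*y + 4*(y - 1)^2 - 2)/(y^2 - 2*y + 2)^3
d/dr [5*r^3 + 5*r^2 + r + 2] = 15*r^2 + 10*r + 1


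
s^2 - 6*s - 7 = (s - 7)*(s + 1)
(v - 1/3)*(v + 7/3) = v^2 + 2*v - 7/9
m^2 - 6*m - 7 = (m - 7)*(m + 1)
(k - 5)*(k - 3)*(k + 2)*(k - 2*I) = k^4 - 6*k^3 - 2*I*k^3 - k^2 + 12*I*k^2 + 30*k + 2*I*k - 60*I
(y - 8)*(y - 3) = y^2 - 11*y + 24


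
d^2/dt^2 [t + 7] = 0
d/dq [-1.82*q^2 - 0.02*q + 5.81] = -3.64*q - 0.02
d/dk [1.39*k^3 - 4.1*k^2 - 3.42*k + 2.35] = 4.17*k^2 - 8.2*k - 3.42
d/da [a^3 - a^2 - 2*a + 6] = 3*a^2 - 2*a - 2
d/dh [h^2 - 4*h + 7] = 2*h - 4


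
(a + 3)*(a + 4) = a^2 + 7*a + 12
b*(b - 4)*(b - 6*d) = b^3 - 6*b^2*d - 4*b^2 + 24*b*d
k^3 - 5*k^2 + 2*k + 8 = (k - 4)*(k - 2)*(k + 1)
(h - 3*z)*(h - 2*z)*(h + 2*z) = h^3 - 3*h^2*z - 4*h*z^2 + 12*z^3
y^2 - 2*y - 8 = (y - 4)*(y + 2)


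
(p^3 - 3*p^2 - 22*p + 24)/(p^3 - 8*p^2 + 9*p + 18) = (p^2 + 3*p - 4)/(p^2 - 2*p - 3)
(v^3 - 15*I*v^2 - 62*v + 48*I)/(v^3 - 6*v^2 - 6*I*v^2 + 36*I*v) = (v^2 - 9*I*v - 8)/(v*(v - 6))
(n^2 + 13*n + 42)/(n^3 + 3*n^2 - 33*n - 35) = (n + 6)/(n^2 - 4*n - 5)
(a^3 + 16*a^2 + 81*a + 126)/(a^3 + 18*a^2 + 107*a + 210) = (a + 3)/(a + 5)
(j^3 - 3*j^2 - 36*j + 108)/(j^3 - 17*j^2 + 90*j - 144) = (j + 6)/(j - 8)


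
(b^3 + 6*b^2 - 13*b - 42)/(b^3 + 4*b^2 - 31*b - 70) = (b - 3)/(b - 5)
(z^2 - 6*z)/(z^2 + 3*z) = (z - 6)/(z + 3)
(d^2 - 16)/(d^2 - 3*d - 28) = (d - 4)/(d - 7)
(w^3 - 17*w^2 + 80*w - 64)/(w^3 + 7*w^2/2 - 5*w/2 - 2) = 2*(w^2 - 16*w + 64)/(2*w^2 + 9*w + 4)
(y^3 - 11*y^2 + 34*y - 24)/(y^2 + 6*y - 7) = (y^2 - 10*y + 24)/(y + 7)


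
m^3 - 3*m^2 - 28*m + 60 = (m - 6)*(m - 2)*(m + 5)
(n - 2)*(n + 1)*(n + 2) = n^3 + n^2 - 4*n - 4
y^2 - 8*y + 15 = (y - 5)*(y - 3)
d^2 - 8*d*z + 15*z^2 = (d - 5*z)*(d - 3*z)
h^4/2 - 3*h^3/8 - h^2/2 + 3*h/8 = h*(h/2 + 1/2)*(h - 1)*(h - 3/4)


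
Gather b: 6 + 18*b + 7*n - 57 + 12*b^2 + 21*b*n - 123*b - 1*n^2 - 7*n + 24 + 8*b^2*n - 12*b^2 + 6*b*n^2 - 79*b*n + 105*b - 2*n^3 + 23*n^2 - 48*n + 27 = 8*b^2*n + b*(6*n^2 - 58*n) - 2*n^3 + 22*n^2 - 48*n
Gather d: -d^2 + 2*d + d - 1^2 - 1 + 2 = -d^2 + 3*d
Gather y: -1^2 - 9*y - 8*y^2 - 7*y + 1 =-8*y^2 - 16*y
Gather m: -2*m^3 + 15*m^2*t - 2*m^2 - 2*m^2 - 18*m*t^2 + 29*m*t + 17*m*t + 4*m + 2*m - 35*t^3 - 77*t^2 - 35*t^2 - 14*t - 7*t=-2*m^3 + m^2*(15*t - 4) + m*(-18*t^2 + 46*t + 6) - 35*t^3 - 112*t^2 - 21*t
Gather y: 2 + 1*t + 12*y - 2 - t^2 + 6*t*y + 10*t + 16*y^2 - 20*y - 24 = -t^2 + 11*t + 16*y^2 + y*(6*t - 8) - 24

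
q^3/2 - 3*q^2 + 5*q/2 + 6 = (q/2 + 1/2)*(q - 4)*(q - 3)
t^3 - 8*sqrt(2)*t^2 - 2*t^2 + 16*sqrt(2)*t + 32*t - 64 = (t - 2)*(t - 4*sqrt(2))^2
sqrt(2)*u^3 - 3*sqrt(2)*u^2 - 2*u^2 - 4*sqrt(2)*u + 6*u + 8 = (u - 4)*(u - sqrt(2))*(sqrt(2)*u + sqrt(2))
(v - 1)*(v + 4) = v^2 + 3*v - 4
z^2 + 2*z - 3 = (z - 1)*(z + 3)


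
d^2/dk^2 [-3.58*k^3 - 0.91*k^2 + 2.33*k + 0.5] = -21.48*k - 1.82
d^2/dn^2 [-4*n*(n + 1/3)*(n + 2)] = -24*n - 56/3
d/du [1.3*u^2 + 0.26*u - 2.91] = 2.6*u + 0.26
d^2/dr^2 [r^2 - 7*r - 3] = 2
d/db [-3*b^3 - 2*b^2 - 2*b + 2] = -9*b^2 - 4*b - 2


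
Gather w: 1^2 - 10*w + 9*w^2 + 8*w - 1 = 9*w^2 - 2*w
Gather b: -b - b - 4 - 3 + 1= -2*b - 6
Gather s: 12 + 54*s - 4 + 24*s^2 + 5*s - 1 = 24*s^2 + 59*s + 7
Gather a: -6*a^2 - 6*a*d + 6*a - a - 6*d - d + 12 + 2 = -6*a^2 + a*(5 - 6*d) - 7*d + 14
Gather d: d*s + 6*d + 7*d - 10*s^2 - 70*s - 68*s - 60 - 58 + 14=d*(s + 13) - 10*s^2 - 138*s - 104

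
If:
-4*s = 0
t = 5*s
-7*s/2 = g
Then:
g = 0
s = 0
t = 0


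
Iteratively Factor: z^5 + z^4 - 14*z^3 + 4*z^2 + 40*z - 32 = (z - 1)*(z^4 + 2*z^3 - 12*z^2 - 8*z + 32) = (z - 2)*(z - 1)*(z^3 + 4*z^2 - 4*z - 16) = (z - 2)*(z - 1)*(z + 2)*(z^2 + 2*z - 8) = (z - 2)^2*(z - 1)*(z + 2)*(z + 4)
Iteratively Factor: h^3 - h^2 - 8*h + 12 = (h - 2)*(h^2 + h - 6) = (h - 2)*(h + 3)*(h - 2)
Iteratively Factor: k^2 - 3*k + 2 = (k - 2)*(k - 1)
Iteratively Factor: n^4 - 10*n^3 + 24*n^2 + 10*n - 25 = (n - 1)*(n^3 - 9*n^2 + 15*n + 25) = (n - 1)*(n + 1)*(n^2 - 10*n + 25) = (n - 5)*(n - 1)*(n + 1)*(n - 5)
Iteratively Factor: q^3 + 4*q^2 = (q)*(q^2 + 4*q) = q*(q + 4)*(q)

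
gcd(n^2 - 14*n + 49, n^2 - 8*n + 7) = n - 7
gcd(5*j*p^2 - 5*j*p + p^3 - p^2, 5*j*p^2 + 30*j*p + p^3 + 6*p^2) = 5*j*p + p^2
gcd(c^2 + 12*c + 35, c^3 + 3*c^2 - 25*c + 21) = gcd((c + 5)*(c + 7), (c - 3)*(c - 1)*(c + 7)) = c + 7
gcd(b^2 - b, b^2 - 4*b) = b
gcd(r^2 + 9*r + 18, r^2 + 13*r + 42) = r + 6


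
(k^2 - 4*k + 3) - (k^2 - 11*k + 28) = 7*k - 25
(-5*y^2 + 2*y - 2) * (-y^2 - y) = 5*y^4 + 3*y^3 + 2*y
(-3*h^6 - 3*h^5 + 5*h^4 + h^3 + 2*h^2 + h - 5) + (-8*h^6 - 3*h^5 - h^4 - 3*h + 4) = -11*h^6 - 6*h^5 + 4*h^4 + h^3 + 2*h^2 - 2*h - 1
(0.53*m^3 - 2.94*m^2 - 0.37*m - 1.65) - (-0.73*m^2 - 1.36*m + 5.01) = 0.53*m^3 - 2.21*m^2 + 0.99*m - 6.66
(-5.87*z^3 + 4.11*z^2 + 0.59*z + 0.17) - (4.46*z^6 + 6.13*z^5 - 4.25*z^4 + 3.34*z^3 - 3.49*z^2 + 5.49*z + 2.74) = -4.46*z^6 - 6.13*z^5 + 4.25*z^4 - 9.21*z^3 + 7.6*z^2 - 4.9*z - 2.57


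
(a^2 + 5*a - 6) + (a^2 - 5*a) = 2*a^2 - 6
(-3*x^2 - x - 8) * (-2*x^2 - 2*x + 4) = 6*x^4 + 8*x^3 + 6*x^2 + 12*x - 32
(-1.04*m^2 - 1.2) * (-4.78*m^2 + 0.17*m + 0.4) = 4.9712*m^4 - 0.1768*m^3 + 5.32*m^2 - 0.204*m - 0.48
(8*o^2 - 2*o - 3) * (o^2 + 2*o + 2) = 8*o^4 + 14*o^3 + 9*o^2 - 10*o - 6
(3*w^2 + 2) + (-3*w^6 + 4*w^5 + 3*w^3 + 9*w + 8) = -3*w^6 + 4*w^5 + 3*w^3 + 3*w^2 + 9*w + 10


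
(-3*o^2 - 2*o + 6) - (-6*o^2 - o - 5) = 3*o^2 - o + 11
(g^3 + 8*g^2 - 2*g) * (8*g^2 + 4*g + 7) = 8*g^5 + 68*g^4 + 23*g^3 + 48*g^2 - 14*g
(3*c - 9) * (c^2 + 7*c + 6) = 3*c^3 + 12*c^2 - 45*c - 54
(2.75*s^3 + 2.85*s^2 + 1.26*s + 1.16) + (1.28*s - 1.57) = 2.75*s^3 + 2.85*s^2 + 2.54*s - 0.41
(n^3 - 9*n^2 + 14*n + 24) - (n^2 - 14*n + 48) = n^3 - 10*n^2 + 28*n - 24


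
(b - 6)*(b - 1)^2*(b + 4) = b^4 - 4*b^3 - 19*b^2 + 46*b - 24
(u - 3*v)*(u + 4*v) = u^2 + u*v - 12*v^2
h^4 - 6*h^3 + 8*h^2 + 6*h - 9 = (h - 3)^2*(h - 1)*(h + 1)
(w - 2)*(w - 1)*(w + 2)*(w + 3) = w^4 + 2*w^3 - 7*w^2 - 8*w + 12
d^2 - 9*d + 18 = (d - 6)*(d - 3)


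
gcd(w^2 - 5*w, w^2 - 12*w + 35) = w - 5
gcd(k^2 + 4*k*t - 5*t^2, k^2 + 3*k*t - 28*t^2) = 1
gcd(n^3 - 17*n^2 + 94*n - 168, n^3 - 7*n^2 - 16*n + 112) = n^2 - 11*n + 28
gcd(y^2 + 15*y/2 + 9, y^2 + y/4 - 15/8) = y + 3/2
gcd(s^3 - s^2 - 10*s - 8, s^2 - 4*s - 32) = 1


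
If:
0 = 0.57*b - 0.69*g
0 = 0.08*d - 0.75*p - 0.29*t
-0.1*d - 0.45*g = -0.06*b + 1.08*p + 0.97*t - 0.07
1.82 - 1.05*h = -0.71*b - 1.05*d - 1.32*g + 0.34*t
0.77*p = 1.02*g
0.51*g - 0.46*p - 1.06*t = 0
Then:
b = 0.03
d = 0.29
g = 0.02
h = 2.07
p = 0.03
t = -0.00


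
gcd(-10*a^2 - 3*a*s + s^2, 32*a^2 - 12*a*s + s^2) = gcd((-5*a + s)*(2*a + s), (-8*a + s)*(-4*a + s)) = 1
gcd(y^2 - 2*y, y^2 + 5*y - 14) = y - 2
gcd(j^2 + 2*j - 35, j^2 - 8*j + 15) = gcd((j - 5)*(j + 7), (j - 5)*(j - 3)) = j - 5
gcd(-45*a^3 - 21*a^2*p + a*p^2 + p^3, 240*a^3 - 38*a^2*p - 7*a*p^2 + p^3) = -5*a + p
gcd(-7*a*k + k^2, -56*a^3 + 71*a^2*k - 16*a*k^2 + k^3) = 7*a - k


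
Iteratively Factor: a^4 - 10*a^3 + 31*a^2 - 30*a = (a - 5)*(a^3 - 5*a^2 + 6*a) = (a - 5)*(a - 3)*(a^2 - 2*a) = (a - 5)*(a - 3)*(a - 2)*(a)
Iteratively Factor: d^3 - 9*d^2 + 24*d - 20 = (d - 5)*(d^2 - 4*d + 4) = (d - 5)*(d - 2)*(d - 2)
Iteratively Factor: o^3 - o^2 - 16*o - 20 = (o - 5)*(o^2 + 4*o + 4) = (o - 5)*(o + 2)*(o + 2)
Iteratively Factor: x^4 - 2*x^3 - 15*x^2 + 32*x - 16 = (x - 4)*(x^3 + 2*x^2 - 7*x + 4) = (x - 4)*(x + 4)*(x^2 - 2*x + 1) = (x - 4)*(x - 1)*(x + 4)*(x - 1)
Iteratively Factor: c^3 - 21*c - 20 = (c - 5)*(c^2 + 5*c + 4) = (c - 5)*(c + 4)*(c + 1)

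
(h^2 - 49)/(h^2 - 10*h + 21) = (h + 7)/(h - 3)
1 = 1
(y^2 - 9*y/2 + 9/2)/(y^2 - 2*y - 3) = (y - 3/2)/(y + 1)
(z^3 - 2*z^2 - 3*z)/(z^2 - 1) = z*(z - 3)/(z - 1)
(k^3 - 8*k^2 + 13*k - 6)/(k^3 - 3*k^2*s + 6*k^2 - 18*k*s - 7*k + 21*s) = (-k^2 + 7*k - 6)/(-k^2 + 3*k*s - 7*k + 21*s)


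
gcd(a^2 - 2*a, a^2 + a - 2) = 1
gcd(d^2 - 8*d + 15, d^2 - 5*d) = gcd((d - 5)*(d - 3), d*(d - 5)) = d - 5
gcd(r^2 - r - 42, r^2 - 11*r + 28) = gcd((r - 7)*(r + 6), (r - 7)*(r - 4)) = r - 7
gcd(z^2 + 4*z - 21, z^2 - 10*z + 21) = z - 3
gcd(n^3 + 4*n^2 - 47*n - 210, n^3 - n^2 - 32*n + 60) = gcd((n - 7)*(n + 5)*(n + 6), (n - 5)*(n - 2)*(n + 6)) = n + 6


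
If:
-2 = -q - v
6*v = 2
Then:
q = 5/3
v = 1/3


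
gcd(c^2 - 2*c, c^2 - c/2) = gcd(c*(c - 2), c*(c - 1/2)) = c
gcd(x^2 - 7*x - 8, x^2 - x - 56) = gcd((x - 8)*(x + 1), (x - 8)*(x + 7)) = x - 8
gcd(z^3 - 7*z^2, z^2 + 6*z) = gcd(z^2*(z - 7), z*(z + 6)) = z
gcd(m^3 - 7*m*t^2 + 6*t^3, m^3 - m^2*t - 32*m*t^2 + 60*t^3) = -m + 2*t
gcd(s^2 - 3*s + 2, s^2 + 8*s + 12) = 1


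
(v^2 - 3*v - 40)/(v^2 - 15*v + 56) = (v + 5)/(v - 7)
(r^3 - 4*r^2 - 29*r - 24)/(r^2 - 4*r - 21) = (r^2 - 7*r - 8)/(r - 7)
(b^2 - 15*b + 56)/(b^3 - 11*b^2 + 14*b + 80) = (b - 7)/(b^2 - 3*b - 10)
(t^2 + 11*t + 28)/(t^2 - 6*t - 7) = (t^2 + 11*t + 28)/(t^2 - 6*t - 7)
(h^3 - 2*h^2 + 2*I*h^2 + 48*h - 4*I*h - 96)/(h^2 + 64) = (h^2 + h*(-2 - 6*I) + 12*I)/(h - 8*I)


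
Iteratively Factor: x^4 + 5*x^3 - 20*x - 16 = (x - 2)*(x^3 + 7*x^2 + 14*x + 8) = (x - 2)*(x + 2)*(x^2 + 5*x + 4) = (x - 2)*(x + 1)*(x + 2)*(x + 4)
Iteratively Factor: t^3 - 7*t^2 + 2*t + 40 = (t - 5)*(t^2 - 2*t - 8) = (t - 5)*(t - 4)*(t + 2)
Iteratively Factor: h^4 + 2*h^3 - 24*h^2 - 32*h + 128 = (h - 4)*(h^3 + 6*h^2 - 32) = (h - 4)*(h - 2)*(h^2 + 8*h + 16) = (h - 4)*(h - 2)*(h + 4)*(h + 4)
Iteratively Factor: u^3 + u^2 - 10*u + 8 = (u - 2)*(u^2 + 3*u - 4) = (u - 2)*(u - 1)*(u + 4)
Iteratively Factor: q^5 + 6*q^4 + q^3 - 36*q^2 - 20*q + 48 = (q - 2)*(q^4 + 8*q^3 + 17*q^2 - 2*q - 24) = (q - 2)*(q - 1)*(q^3 + 9*q^2 + 26*q + 24) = (q - 2)*(q - 1)*(q + 2)*(q^2 + 7*q + 12) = (q - 2)*(q - 1)*(q + 2)*(q + 3)*(q + 4)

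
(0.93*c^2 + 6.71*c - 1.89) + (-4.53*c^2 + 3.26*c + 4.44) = -3.6*c^2 + 9.97*c + 2.55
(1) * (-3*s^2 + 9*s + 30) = -3*s^2 + 9*s + 30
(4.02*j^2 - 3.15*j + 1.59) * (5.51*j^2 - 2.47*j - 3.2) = 22.1502*j^4 - 27.2859*j^3 + 3.6774*j^2 + 6.1527*j - 5.088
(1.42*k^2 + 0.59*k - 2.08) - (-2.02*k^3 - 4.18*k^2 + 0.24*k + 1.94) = 2.02*k^3 + 5.6*k^2 + 0.35*k - 4.02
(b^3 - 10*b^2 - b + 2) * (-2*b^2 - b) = -2*b^5 + 19*b^4 + 12*b^3 - 3*b^2 - 2*b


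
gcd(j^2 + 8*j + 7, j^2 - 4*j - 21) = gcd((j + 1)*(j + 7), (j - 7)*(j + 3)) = 1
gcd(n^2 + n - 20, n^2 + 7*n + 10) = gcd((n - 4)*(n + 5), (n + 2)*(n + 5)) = n + 5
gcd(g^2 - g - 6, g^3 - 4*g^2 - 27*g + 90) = g - 3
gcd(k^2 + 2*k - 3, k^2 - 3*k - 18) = k + 3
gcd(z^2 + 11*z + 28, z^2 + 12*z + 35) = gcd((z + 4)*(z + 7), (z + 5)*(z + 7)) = z + 7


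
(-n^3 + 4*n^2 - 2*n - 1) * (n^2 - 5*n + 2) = -n^5 + 9*n^4 - 24*n^3 + 17*n^2 + n - 2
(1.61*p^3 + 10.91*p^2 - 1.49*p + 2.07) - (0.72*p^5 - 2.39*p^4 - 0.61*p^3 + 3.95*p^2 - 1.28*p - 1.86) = -0.72*p^5 + 2.39*p^4 + 2.22*p^3 + 6.96*p^2 - 0.21*p + 3.93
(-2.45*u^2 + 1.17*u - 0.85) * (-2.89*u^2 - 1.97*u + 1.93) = 7.0805*u^4 + 1.4452*u^3 - 4.5769*u^2 + 3.9326*u - 1.6405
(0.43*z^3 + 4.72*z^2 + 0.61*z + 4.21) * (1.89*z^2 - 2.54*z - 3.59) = 0.8127*z^5 + 7.8286*z^4 - 12.3796*z^3 - 10.5373*z^2 - 12.8833*z - 15.1139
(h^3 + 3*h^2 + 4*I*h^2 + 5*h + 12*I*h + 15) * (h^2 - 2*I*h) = h^5 + 3*h^4 + 2*I*h^4 + 13*h^3 + 6*I*h^3 + 39*h^2 - 10*I*h^2 - 30*I*h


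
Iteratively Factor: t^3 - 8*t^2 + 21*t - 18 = (t - 3)*(t^2 - 5*t + 6) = (t - 3)^2*(t - 2)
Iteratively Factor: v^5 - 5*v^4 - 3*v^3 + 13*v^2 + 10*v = (v)*(v^4 - 5*v^3 - 3*v^2 + 13*v + 10) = v*(v - 5)*(v^3 - 3*v - 2) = v*(v - 5)*(v + 1)*(v^2 - v - 2) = v*(v - 5)*(v + 1)^2*(v - 2)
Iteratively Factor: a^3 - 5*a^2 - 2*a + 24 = (a - 3)*(a^2 - 2*a - 8) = (a - 4)*(a - 3)*(a + 2)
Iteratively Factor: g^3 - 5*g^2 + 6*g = (g)*(g^2 - 5*g + 6) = g*(g - 2)*(g - 3)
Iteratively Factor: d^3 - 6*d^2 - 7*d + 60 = (d + 3)*(d^2 - 9*d + 20) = (d - 5)*(d + 3)*(d - 4)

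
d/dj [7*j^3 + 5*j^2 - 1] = j*(21*j + 10)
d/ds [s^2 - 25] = 2*s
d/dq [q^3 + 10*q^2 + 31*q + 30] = 3*q^2 + 20*q + 31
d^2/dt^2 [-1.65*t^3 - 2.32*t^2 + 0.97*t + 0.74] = -9.9*t - 4.64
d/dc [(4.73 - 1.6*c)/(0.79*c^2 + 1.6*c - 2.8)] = (1.264*c^2 - 7.4734*c - 3.088)/(0.6241*c^4 + 2.528*c^3 - 1.864*c^2 - 8.96*c + 7.84)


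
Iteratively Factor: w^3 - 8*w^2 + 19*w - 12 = (w - 4)*(w^2 - 4*w + 3) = (w - 4)*(w - 3)*(w - 1)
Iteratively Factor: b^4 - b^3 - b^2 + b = (b)*(b^3 - b^2 - b + 1) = b*(b - 1)*(b^2 - 1) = b*(b - 1)*(b + 1)*(b - 1)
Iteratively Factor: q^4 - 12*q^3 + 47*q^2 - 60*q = (q - 5)*(q^3 - 7*q^2 + 12*q) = (q - 5)*(q - 4)*(q^2 - 3*q) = q*(q - 5)*(q - 4)*(q - 3)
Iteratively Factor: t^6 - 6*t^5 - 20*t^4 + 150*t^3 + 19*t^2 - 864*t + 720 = (t - 5)*(t^5 - t^4 - 25*t^3 + 25*t^2 + 144*t - 144) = (t - 5)*(t - 3)*(t^4 + 2*t^3 - 19*t^2 - 32*t + 48) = (t - 5)*(t - 4)*(t - 3)*(t^3 + 6*t^2 + 5*t - 12) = (t - 5)*(t - 4)*(t - 3)*(t + 3)*(t^2 + 3*t - 4) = (t - 5)*(t - 4)*(t - 3)*(t - 1)*(t + 3)*(t + 4)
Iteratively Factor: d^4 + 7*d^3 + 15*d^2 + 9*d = (d)*(d^3 + 7*d^2 + 15*d + 9) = d*(d + 1)*(d^2 + 6*d + 9) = d*(d + 1)*(d + 3)*(d + 3)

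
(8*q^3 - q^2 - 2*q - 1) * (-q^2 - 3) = -8*q^5 + q^4 - 22*q^3 + 4*q^2 + 6*q + 3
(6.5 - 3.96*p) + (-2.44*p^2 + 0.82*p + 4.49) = -2.44*p^2 - 3.14*p + 10.99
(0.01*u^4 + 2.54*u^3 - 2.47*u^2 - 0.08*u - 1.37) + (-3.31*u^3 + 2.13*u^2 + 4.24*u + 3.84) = 0.01*u^4 - 0.77*u^3 - 0.34*u^2 + 4.16*u + 2.47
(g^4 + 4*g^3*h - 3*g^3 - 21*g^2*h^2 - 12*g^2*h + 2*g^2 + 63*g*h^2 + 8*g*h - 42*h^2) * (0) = 0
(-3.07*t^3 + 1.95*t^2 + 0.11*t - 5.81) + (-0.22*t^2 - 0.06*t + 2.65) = -3.07*t^3 + 1.73*t^2 + 0.05*t - 3.16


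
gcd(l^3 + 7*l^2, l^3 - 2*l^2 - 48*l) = l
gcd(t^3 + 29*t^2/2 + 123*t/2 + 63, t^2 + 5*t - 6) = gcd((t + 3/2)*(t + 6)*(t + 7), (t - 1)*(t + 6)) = t + 6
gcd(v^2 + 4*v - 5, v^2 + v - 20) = v + 5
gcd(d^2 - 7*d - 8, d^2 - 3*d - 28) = 1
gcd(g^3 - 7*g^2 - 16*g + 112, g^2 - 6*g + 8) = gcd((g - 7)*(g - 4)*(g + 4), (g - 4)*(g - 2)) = g - 4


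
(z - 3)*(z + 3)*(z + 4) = z^3 + 4*z^2 - 9*z - 36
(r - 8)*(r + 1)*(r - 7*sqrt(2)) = r^3 - 7*sqrt(2)*r^2 - 7*r^2 - 8*r + 49*sqrt(2)*r + 56*sqrt(2)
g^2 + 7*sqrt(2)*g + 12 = (g + sqrt(2))*(g + 6*sqrt(2))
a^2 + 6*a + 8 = (a + 2)*(a + 4)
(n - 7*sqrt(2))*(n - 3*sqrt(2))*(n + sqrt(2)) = n^3 - 9*sqrt(2)*n^2 + 22*n + 42*sqrt(2)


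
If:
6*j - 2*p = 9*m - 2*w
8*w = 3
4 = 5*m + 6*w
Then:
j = p/3 + 2/5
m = 7/20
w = 3/8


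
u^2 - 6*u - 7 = (u - 7)*(u + 1)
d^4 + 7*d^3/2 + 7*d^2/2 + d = d*(d + 1/2)*(d + 1)*(d + 2)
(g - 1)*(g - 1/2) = g^2 - 3*g/2 + 1/2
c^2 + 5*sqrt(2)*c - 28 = (c - 2*sqrt(2))*(c + 7*sqrt(2))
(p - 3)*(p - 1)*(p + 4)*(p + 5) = p^4 + 5*p^3 - 13*p^2 - 53*p + 60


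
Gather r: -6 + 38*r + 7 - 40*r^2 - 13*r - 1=-40*r^2 + 25*r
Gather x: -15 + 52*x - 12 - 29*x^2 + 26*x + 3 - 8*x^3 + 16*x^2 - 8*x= -8*x^3 - 13*x^2 + 70*x - 24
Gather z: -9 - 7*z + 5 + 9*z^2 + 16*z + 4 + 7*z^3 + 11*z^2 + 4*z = 7*z^3 + 20*z^2 + 13*z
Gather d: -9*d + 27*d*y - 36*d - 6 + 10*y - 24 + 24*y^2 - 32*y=d*(27*y - 45) + 24*y^2 - 22*y - 30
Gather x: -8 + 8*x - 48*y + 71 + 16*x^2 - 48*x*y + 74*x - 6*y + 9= 16*x^2 + x*(82 - 48*y) - 54*y + 72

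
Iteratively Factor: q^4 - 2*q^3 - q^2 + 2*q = (q)*(q^3 - 2*q^2 - q + 2) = q*(q - 1)*(q^2 - q - 2) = q*(q - 2)*(q - 1)*(q + 1)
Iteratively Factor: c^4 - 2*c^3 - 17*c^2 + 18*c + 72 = (c - 3)*(c^3 + c^2 - 14*c - 24) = (c - 3)*(c + 3)*(c^2 - 2*c - 8) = (c - 3)*(c + 2)*(c + 3)*(c - 4)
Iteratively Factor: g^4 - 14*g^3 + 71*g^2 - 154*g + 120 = (g - 4)*(g^3 - 10*g^2 + 31*g - 30) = (g - 5)*(g - 4)*(g^2 - 5*g + 6) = (g - 5)*(g - 4)*(g - 2)*(g - 3)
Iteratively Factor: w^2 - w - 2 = (w + 1)*(w - 2)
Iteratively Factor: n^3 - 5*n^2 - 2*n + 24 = (n - 4)*(n^2 - n - 6) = (n - 4)*(n + 2)*(n - 3)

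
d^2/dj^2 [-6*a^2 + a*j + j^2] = 2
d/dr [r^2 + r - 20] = 2*r + 1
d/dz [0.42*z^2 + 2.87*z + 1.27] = 0.84*z + 2.87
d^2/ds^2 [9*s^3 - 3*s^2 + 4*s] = 54*s - 6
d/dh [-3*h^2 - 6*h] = -6*h - 6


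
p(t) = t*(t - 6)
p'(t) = 2*t - 6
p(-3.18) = 29.19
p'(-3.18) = -12.36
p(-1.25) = 9.06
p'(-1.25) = -8.50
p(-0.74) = 4.99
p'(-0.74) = -7.48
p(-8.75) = 129.06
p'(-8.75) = -23.50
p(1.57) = -6.96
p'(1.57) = -2.86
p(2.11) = -8.21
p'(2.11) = -1.78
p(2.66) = -8.88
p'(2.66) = -0.68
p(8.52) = 21.47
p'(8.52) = 11.04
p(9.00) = 27.00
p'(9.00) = 12.00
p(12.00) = 72.00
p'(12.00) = 18.00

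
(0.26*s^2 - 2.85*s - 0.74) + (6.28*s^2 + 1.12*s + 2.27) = 6.54*s^2 - 1.73*s + 1.53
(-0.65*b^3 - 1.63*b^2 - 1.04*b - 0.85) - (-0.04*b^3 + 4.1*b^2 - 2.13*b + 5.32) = -0.61*b^3 - 5.73*b^2 + 1.09*b - 6.17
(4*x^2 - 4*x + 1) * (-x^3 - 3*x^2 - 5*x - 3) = -4*x^5 - 8*x^4 - 9*x^3 + 5*x^2 + 7*x - 3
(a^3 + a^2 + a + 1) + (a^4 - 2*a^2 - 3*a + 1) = a^4 + a^3 - a^2 - 2*a + 2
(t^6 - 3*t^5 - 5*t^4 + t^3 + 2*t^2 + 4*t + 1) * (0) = 0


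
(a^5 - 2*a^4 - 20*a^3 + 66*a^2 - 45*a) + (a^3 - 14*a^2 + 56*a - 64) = a^5 - 2*a^4 - 19*a^3 + 52*a^2 + 11*a - 64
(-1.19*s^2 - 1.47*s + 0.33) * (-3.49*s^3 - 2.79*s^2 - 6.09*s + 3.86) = 4.1531*s^5 + 8.4504*s^4 + 10.1967*s^3 + 3.4382*s^2 - 7.6839*s + 1.2738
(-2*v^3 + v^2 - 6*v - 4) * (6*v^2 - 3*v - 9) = -12*v^5 + 12*v^4 - 21*v^3 - 15*v^2 + 66*v + 36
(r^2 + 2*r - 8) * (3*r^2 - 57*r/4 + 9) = 3*r^4 - 33*r^3/4 - 87*r^2/2 + 132*r - 72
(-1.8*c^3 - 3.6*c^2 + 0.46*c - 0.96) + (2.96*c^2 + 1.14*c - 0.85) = -1.8*c^3 - 0.64*c^2 + 1.6*c - 1.81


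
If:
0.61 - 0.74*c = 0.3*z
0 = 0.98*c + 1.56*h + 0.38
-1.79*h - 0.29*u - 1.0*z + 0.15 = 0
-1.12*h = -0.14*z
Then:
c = -1.56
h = 0.73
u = -24.26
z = 5.87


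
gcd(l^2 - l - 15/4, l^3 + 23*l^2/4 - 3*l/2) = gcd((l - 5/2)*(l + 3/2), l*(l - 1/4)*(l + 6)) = 1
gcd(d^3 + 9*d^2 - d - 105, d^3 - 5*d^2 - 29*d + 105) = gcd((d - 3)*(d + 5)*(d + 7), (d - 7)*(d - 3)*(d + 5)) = d^2 + 2*d - 15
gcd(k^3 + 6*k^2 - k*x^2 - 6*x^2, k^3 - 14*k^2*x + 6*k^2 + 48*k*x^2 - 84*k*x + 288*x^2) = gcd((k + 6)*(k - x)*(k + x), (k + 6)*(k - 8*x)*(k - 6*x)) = k + 6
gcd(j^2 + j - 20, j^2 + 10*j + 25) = j + 5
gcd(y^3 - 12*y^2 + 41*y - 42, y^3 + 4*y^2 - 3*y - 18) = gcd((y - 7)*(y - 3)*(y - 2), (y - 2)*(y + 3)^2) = y - 2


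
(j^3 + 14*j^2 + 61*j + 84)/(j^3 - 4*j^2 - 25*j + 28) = (j^2 + 10*j + 21)/(j^2 - 8*j + 7)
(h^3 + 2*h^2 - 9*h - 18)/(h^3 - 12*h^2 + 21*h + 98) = (h^2 - 9)/(h^2 - 14*h + 49)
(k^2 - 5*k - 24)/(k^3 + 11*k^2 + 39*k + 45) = (k - 8)/(k^2 + 8*k + 15)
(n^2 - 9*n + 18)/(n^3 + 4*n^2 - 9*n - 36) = (n - 6)/(n^2 + 7*n + 12)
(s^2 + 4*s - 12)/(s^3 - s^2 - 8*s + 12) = (s + 6)/(s^2 + s - 6)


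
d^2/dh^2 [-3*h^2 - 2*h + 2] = -6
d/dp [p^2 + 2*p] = 2*p + 2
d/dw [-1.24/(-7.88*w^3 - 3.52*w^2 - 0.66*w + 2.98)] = (-29.3136*w^2 - 8.7296*w - 0.8184)/(7.88*w^3 + 3.52*w^2 + 0.66*w - 2.98)^2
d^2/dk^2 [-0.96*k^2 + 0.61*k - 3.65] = -1.92000000000000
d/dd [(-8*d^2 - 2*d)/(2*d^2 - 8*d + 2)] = (17*d^2 - 8*d - 1)/(d^4 - 8*d^3 + 18*d^2 - 8*d + 1)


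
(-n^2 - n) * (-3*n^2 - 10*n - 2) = 3*n^4 + 13*n^3 + 12*n^2 + 2*n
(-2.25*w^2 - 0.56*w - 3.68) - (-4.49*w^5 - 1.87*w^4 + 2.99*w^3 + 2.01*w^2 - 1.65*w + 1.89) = 4.49*w^5 + 1.87*w^4 - 2.99*w^3 - 4.26*w^2 + 1.09*w - 5.57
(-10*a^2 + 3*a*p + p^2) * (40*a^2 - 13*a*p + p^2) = -400*a^4 + 250*a^3*p - 9*a^2*p^2 - 10*a*p^3 + p^4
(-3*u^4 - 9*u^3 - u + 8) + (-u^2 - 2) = -3*u^4 - 9*u^3 - u^2 - u + 6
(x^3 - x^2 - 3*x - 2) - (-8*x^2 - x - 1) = x^3 + 7*x^2 - 2*x - 1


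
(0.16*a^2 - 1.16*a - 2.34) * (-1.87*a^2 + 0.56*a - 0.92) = -0.2992*a^4 + 2.2588*a^3 + 3.579*a^2 - 0.2432*a + 2.1528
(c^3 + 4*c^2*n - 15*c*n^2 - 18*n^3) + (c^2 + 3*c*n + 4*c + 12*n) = c^3 + 4*c^2*n + c^2 - 15*c*n^2 + 3*c*n + 4*c - 18*n^3 + 12*n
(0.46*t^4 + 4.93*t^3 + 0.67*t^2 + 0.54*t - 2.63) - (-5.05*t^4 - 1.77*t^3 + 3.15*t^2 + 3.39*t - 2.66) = 5.51*t^4 + 6.7*t^3 - 2.48*t^2 - 2.85*t + 0.0300000000000002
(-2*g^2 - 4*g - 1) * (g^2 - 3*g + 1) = -2*g^4 + 2*g^3 + 9*g^2 - g - 1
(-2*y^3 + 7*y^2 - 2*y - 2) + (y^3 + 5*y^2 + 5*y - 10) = -y^3 + 12*y^2 + 3*y - 12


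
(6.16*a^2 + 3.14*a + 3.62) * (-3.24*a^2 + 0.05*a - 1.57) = -19.9584*a^4 - 9.8656*a^3 - 21.243*a^2 - 4.7488*a - 5.6834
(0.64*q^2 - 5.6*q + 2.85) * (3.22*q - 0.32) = 2.0608*q^3 - 18.2368*q^2 + 10.969*q - 0.912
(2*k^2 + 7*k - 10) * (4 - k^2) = -2*k^4 - 7*k^3 + 18*k^2 + 28*k - 40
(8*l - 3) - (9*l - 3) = -l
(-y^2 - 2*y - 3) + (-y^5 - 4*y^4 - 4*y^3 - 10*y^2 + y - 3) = -y^5 - 4*y^4 - 4*y^3 - 11*y^2 - y - 6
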